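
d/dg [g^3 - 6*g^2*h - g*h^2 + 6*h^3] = 3*g^2 - 12*g*h - h^2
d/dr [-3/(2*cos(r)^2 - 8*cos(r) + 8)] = -3*sin(r)/(cos(r) - 2)^3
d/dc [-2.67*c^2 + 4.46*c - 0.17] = 4.46 - 5.34*c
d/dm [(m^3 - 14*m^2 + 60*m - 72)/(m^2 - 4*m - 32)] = (m^4 - 8*m^3 - 100*m^2 + 1040*m - 2208)/(m^4 - 8*m^3 - 48*m^2 + 256*m + 1024)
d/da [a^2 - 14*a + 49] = 2*a - 14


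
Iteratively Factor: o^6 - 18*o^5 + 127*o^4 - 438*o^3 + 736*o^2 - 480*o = (o - 5)*(o^5 - 13*o^4 + 62*o^3 - 128*o^2 + 96*o) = (o - 5)*(o - 4)*(o^4 - 9*o^3 + 26*o^2 - 24*o) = (o - 5)*(o - 4)^2*(o^3 - 5*o^2 + 6*o) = (o - 5)*(o - 4)^2*(o - 2)*(o^2 - 3*o) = o*(o - 5)*(o - 4)^2*(o - 2)*(o - 3)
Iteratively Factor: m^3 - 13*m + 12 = (m - 1)*(m^2 + m - 12) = (m - 1)*(m + 4)*(m - 3)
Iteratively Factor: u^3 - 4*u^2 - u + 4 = (u - 1)*(u^2 - 3*u - 4) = (u - 1)*(u + 1)*(u - 4)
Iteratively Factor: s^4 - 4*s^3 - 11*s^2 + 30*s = (s - 5)*(s^3 + s^2 - 6*s) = (s - 5)*(s + 3)*(s^2 - 2*s) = s*(s - 5)*(s + 3)*(s - 2)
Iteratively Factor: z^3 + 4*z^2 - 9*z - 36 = (z - 3)*(z^2 + 7*z + 12) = (z - 3)*(z + 4)*(z + 3)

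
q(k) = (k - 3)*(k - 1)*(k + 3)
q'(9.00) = 216.00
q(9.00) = 576.00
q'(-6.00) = 111.00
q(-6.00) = -189.00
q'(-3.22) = 28.55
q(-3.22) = -5.77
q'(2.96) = 11.36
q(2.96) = -0.47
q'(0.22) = -9.29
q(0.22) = 6.98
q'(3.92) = 29.26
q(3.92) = 18.59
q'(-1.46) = 0.31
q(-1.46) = 16.90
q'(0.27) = -9.32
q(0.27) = 6.52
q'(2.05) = -0.49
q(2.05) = -5.04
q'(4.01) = 31.22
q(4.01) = 21.31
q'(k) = (k - 3)*(k - 1) + (k - 3)*(k + 3) + (k - 1)*(k + 3) = 3*k^2 - 2*k - 9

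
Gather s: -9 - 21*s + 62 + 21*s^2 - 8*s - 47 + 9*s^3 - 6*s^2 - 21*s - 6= 9*s^3 + 15*s^2 - 50*s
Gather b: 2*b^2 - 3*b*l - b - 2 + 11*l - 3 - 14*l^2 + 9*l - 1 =2*b^2 + b*(-3*l - 1) - 14*l^2 + 20*l - 6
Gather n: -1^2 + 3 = 2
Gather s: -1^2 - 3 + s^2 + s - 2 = s^2 + s - 6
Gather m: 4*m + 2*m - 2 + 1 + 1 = 6*m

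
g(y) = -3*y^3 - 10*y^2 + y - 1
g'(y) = -9*y^2 - 20*y + 1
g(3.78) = -302.13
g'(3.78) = -203.20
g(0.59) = -4.51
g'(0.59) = -13.93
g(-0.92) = -8.05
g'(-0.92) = 11.78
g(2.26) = -84.45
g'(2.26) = -90.17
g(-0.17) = -1.44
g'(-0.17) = 4.14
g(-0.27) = -1.94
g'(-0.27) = 5.74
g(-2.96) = -13.77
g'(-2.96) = -18.65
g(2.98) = -166.21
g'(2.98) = -138.52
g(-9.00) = 1367.00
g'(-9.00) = -548.00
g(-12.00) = 3731.00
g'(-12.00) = -1055.00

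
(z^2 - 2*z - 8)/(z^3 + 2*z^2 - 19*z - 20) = (z + 2)/(z^2 + 6*z + 5)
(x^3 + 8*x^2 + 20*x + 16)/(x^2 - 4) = (x^2 + 6*x + 8)/(x - 2)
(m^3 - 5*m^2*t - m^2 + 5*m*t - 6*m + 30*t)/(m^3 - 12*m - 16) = (m^2 - 5*m*t - 3*m + 15*t)/(m^2 - 2*m - 8)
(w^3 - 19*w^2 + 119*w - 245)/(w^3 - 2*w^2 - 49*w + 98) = (w^2 - 12*w + 35)/(w^2 + 5*w - 14)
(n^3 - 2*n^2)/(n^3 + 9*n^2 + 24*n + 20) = n^2*(n - 2)/(n^3 + 9*n^2 + 24*n + 20)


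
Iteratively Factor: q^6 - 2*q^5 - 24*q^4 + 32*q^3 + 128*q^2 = (q - 4)*(q^5 + 2*q^4 - 16*q^3 - 32*q^2) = (q - 4)*(q + 2)*(q^4 - 16*q^2) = (q - 4)^2*(q + 2)*(q^3 + 4*q^2) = q*(q - 4)^2*(q + 2)*(q^2 + 4*q) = q*(q - 4)^2*(q + 2)*(q + 4)*(q)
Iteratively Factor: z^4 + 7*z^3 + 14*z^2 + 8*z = (z)*(z^3 + 7*z^2 + 14*z + 8) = z*(z + 1)*(z^2 + 6*z + 8) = z*(z + 1)*(z + 2)*(z + 4)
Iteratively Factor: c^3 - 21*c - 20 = (c - 5)*(c^2 + 5*c + 4) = (c - 5)*(c + 1)*(c + 4)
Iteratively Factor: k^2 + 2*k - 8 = (k - 2)*(k + 4)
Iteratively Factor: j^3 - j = (j)*(j^2 - 1) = j*(j - 1)*(j + 1)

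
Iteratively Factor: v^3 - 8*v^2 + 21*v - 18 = (v - 3)*(v^2 - 5*v + 6) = (v - 3)^2*(v - 2)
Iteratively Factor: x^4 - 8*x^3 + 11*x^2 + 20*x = (x - 4)*(x^3 - 4*x^2 - 5*x) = x*(x - 4)*(x^2 - 4*x - 5) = x*(x - 5)*(x - 4)*(x + 1)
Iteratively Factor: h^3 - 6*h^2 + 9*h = (h - 3)*(h^2 - 3*h) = h*(h - 3)*(h - 3)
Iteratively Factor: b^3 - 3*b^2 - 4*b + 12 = (b - 3)*(b^2 - 4) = (b - 3)*(b + 2)*(b - 2)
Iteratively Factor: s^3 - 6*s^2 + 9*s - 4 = (s - 1)*(s^2 - 5*s + 4) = (s - 4)*(s - 1)*(s - 1)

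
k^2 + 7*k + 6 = (k + 1)*(k + 6)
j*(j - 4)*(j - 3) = j^3 - 7*j^2 + 12*j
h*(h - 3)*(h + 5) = h^3 + 2*h^2 - 15*h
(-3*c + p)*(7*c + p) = -21*c^2 + 4*c*p + p^2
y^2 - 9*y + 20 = (y - 5)*(y - 4)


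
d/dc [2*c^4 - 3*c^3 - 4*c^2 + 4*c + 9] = 8*c^3 - 9*c^2 - 8*c + 4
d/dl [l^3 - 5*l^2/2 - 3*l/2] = 3*l^2 - 5*l - 3/2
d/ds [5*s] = 5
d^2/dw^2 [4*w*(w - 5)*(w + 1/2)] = 24*w - 36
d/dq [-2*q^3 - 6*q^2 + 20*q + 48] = -6*q^2 - 12*q + 20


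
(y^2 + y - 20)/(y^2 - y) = (y^2 + y - 20)/(y*(y - 1))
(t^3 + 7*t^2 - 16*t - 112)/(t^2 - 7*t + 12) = (t^2 + 11*t + 28)/(t - 3)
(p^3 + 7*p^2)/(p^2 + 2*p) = p*(p + 7)/(p + 2)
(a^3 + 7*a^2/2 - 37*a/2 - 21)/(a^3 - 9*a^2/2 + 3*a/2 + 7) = (a + 6)/(a - 2)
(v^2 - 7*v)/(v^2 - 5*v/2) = 2*(v - 7)/(2*v - 5)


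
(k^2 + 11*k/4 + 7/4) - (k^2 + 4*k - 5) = 27/4 - 5*k/4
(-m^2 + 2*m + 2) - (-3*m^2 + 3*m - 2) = 2*m^2 - m + 4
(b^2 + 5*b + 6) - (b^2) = 5*b + 6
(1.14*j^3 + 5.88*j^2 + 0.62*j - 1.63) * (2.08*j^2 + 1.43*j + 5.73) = 2.3712*j^5 + 13.8606*j^4 + 16.2302*j^3 + 31.1886*j^2 + 1.2217*j - 9.3399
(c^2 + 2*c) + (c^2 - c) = 2*c^2 + c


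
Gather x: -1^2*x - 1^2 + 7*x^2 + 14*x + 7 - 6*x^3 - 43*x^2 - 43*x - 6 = -6*x^3 - 36*x^2 - 30*x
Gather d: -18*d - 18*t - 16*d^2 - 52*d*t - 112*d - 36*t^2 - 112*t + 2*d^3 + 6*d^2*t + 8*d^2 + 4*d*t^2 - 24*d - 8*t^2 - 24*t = 2*d^3 + d^2*(6*t - 8) + d*(4*t^2 - 52*t - 154) - 44*t^2 - 154*t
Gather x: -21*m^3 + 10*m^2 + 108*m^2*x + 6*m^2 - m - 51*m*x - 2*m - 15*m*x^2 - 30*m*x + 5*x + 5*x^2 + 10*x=-21*m^3 + 16*m^2 - 3*m + x^2*(5 - 15*m) + x*(108*m^2 - 81*m + 15)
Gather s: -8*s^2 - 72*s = -8*s^2 - 72*s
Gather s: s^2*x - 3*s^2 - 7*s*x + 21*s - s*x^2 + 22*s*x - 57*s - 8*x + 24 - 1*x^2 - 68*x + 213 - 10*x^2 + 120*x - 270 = s^2*(x - 3) + s*(-x^2 + 15*x - 36) - 11*x^2 + 44*x - 33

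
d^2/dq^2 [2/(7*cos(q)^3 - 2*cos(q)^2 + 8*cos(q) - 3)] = 2*((53*cos(q) - 16*cos(2*q) + 63*cos(3*q))*(7*cos(q)^3 - 2*cos(q)^2 + 8*cos(q) - 3)/4 + 2*(21*cos(q)^2 - 4*cos(q) + 8)^2*sin(q)^2)/(7*cos(q)^3 - 2*cos(q)^2 + 8*cos(q) - 3)^3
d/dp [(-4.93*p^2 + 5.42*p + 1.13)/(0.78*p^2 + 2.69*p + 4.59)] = (-17.4893*p^2 - 47.0202*p + 21.8381)/(0.6084*p^4 + 4.1964*p^3 + 14.3965*p^2 + 24.6942*p + 21.0681)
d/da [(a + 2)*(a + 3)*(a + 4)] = 3*a^2 + 18*a + 26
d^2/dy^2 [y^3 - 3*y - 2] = 6*y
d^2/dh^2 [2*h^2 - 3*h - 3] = 4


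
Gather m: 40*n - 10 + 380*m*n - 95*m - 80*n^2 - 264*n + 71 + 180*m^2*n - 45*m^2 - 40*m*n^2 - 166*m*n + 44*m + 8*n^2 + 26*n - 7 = m^2*(180*n - 45) + m*(-40*n^2 + 214*n - 51) - 72*n^2 - 198*n + 54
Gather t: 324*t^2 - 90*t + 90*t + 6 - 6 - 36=324*t^2 - 36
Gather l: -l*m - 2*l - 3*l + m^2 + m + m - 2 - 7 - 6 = l*(-m - 5) + m^2 + 2*m - 15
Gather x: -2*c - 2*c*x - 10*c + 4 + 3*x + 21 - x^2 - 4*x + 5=-12*c - x^2 + x*(-2*c - 1) + 30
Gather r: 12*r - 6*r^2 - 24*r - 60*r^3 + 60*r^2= -60*r^3 + 54*r^2 - 12*r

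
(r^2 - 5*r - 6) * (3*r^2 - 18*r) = 3*r^4 - 33*r^3 + 72*r^2 + 108*r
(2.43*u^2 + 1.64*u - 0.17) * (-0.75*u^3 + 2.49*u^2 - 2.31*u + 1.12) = -1.8225*u^5 + 4.8207*u^4 - 1.4022*u^3 - 1.4901*u^2 + 2.2295*u - 0.1904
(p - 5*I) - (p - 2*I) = -3*I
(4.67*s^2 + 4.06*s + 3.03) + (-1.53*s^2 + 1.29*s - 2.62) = 3.14*s^2 + 5.35*s + 0.41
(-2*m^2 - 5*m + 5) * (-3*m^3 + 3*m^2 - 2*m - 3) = 6*m^5 + 9*m^4 - 26*m^3 + 31*m^2 + 5*m - 15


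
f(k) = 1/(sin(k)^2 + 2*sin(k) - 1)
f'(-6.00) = -18.64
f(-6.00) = -2.75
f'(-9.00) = 0.39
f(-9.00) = -0.60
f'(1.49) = -0.08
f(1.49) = 0.50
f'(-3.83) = 5.56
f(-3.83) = 1.48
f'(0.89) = -1.67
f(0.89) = 0.86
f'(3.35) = 0.83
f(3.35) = -0.73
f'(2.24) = 1.58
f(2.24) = 0.84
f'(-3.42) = 17.45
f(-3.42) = -2.67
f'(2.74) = 597.91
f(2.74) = -15.28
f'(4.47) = 0.00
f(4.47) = -0.50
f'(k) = (-2*sin(k)*cos(k) - 2*cos(k))/(sin(k)^2 + 2*sin(k) - 1)^2 = -2*(sin(k) + 1)*cos(k)/(2*sin(k) - cos(k)^2)^2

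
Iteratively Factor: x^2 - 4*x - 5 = (x - 5)*(x + 1)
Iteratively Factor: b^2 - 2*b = (b)*(b - 2)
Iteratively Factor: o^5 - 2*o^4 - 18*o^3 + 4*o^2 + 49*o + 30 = (o + 1)*(o^4 - 3*o^3 - 15*o^2 + 19*o + 30) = (o + 1)^2*(o^3 - 4*o^2 - 11*o + 30) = (o - 5)*(o + 1)^2*(o^2 + o - 6) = (o - 5)*(o + 1)^2*(o + 3)*(o - 2)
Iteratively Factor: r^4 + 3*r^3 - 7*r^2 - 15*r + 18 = (r - 2)*(r^3 + 5*r^2 + 3*r - 9) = (r - 2)*(r - 1)*(r^2 + 6*r + 9) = (r - 2)*(r - 1)*(r + 3)*(r + 3)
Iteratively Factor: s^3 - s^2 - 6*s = (s + 2)*(s^2 - 3*s) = s*(s + 2)*(s - 3)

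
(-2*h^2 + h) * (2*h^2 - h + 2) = -4*h^4 + 4*h^3 - 5*h^2 + 2*h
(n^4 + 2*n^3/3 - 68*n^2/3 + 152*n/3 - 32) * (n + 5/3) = n^5 + 7*n^4/3 - 194*n^3/9 + 116*n^2/9 + 472*n/9 - 160/3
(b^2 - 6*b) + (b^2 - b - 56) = 2*b^2 - 7*b - 56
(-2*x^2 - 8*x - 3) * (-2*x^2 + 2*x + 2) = 4*x^4 + 12*x^3 - 14*x^2 - 22*x - 6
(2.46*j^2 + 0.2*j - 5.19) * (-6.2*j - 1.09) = -15.252*j^3 - 3.9214*j^2 + 31.96*j + 5.6571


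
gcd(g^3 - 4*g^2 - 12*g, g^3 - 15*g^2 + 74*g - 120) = g - 6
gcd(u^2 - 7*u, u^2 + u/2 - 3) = 1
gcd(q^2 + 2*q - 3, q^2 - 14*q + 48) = 1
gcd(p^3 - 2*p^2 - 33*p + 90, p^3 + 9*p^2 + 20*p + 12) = p + 6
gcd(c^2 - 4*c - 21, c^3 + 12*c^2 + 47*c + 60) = c + 3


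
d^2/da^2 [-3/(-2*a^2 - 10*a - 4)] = 3*(-a^2 - 5*a + (2*a + 5)^2 - 2)/(a^2 + 5*a + 2)^3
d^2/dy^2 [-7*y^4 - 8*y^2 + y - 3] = -84*y^2 - 16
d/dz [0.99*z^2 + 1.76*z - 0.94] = 1.98*z + 1.76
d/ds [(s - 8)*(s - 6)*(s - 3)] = 3*s^2 - 34*s + 90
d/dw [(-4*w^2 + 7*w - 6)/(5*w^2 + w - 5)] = (-39*w^2 + 100*w - 29)/(25*w^4 + 10*w^3 - 49*w^2 - 10*w + 25)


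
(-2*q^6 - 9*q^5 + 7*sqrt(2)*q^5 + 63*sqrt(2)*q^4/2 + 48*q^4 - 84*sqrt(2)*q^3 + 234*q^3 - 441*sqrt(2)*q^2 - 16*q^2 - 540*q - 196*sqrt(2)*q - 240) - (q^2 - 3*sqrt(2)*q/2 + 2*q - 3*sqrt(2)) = -2*q^6 - 9*q^5 + 7*sqrt(2)*q^5 + 63*sqrt(2)*q^4/2 + 48*q^4 - 84*sqrt(2)*q^3 + 234*q^3 - 441*sqrt(2)*q^2 - 17*q^2 - 542*q - 389*sqrt(2)*q/2 - 240 + 3*sqrt(2)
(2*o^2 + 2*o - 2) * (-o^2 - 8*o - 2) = -2*o^4 - 18*o^3 - 18*o^2 + 12*o + 4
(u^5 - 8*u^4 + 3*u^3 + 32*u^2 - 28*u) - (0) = u^5 - 8*u^4 + 3*u^3 + 32*u^2 - 28*u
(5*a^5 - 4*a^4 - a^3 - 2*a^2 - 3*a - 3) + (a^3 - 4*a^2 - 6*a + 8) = 5*a^5 - 4*a^4 - 6*a^2 - 9*a + 5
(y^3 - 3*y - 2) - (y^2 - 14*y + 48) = y^3 - y^2 + 11*y - 50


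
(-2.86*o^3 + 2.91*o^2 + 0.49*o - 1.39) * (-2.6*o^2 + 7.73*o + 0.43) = 7.436*o^5 - 29.6738*o^4 + 19.9905*o^3 + 8.653*o^2 - 10.534*o - 0.5977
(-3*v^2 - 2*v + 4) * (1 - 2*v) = 6*v^3 + v^2 - 10*v + 4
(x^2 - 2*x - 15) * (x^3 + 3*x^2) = x^5 + x^4 - 21*x^3 - 45*x^2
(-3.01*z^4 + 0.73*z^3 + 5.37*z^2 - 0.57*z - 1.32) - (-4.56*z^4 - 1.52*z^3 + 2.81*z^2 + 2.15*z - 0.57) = 1.55*z^4 + 2.25*z^3 + 2.56*z^2 - 2.72*z - 0.75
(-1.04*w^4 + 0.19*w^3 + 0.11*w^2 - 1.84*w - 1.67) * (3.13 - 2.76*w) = 2.8704*w^5 - 3.7796*w^4 + 0.2911*w^3 + 5.4227*w^2 - 1.15*w - 5.2271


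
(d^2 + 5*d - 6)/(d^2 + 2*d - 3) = (d + 6)/(d + 3)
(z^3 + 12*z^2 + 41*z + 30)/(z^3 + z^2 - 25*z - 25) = (z + 6)/(z - 5)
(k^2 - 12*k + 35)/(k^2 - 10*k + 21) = (k - 5)/(k - 3)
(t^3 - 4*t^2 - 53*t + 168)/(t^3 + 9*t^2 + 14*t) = (t^2 - 11*t + 24)/(t*(t + 2))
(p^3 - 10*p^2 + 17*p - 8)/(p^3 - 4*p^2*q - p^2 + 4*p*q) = (p^2 - 9*p + 8)/(p*(p - 4*q))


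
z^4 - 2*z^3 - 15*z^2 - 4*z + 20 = (z - 5)*(z - 1)*(z + 2)^2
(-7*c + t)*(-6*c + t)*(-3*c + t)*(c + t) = -126*c^4 - 45*c^3*t + 65*c^2*t^2 - 15*c*t^3 + t^4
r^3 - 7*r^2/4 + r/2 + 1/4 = (r - 1)^2*(r + 1/4)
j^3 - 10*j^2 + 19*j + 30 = (j - 6)*(j - 5)*(j + 1)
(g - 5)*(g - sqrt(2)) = g^2 - 5*g - sqrt(2)*g + 5*sqrt(2)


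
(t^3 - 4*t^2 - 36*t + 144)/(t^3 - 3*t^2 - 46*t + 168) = (t + 6)/(t + 7)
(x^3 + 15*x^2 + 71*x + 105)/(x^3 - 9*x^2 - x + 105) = (x^2 + 12*x + 35)/(x^2 - 12*x + 35)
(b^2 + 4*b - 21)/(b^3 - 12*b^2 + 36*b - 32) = (b^2 + 4*b - 21)/(b^3 - 12*b^2 + 36*b - 32)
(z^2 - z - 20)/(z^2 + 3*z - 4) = (z - 5)/(z - 1)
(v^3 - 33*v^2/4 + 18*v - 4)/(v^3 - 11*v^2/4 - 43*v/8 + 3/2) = 2*(v - 4)/(2*v + 3)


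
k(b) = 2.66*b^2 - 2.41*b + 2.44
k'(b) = 5.32*b - 2.41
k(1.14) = 3.15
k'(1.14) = 3.65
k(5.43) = 67.78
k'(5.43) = 26.48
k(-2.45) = 24.31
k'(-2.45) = -15.44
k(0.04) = 2.35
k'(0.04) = -2.20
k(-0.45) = 4.06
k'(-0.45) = -4.80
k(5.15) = 60.58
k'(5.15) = 24.99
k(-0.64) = 5.07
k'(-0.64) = -5.81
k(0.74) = 2.11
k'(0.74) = 1.53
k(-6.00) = 112.66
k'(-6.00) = -34.33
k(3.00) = 19.15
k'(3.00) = 13.55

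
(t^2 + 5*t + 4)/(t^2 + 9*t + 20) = (t + 1)/(t + 5)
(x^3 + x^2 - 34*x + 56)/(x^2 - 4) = (x^2 + 3*x - 28)/(x + 2)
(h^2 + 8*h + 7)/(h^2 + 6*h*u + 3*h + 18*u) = (h^2 + 8*h + 7)/(h^2 + 6*h*u + 3*h + 18*u)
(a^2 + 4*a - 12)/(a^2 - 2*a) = (a + 6)/a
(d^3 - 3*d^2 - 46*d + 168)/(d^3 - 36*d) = (d^2 + 3*d - 28)/(d*(d + 6))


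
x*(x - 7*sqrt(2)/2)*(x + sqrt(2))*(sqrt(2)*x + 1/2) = sqrt(2)*x^4 - 9*x^3/2 - 33*sqrt(2)*x^2/4 - 7*x/2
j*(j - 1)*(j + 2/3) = j^3 - j^2/3 - 2*j/3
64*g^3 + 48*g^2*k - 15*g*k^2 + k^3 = (-8*g + k)^2*(g + k)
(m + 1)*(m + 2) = m^2 + 3*m + 2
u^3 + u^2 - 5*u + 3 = (u - 1)^2*(u + 3)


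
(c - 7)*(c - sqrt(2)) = c^2 - 7*c - sqrt(2)*c + 7*sqrt(2)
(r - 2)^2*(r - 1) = r^3 - 5*r^2 + 8*r - 4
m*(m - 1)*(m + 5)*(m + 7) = m^4 + 11*m^3 + 23*m^2 - 35*m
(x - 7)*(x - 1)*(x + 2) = x^3 - 6*x^2 - 9*x + 14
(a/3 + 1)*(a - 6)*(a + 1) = a^3/3 - 2*a^2/3 - 7*a - 6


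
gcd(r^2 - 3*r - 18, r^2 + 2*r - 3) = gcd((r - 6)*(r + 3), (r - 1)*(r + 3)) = r + 3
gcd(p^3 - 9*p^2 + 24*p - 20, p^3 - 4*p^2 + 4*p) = p^2 - 4*p + 4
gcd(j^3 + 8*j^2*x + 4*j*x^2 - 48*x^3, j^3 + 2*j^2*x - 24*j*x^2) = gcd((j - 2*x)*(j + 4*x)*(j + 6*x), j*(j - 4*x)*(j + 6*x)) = j + 6*x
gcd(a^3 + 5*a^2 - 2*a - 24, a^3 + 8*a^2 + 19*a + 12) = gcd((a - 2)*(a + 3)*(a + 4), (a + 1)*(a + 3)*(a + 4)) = a^2 + 7*a + 12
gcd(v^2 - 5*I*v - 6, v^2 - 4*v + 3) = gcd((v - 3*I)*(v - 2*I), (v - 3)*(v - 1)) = 1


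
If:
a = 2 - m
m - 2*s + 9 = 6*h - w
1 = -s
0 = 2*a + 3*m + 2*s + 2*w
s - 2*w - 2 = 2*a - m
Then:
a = 3/4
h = 85/48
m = 5/4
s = -1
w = -13/8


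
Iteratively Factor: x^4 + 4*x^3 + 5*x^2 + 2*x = (x + 1)*(x^3 + 3*x^2 + 2*x) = x*(x + 1)*(x^2 + 3*x + 2) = x*(x + 1)^2*(x + 2)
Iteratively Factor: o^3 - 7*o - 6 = (o - 3)*(o^2 + 3*o + 2) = (o - 3)*(o + 1)*(o + 2)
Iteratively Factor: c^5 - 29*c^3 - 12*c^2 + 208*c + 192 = (c - 4)*(c^4 + 4*c^3 - 13*c^2 - 64*c - 48) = (c - 4)^2*(c^3 + 8*c^2 + 19*c + 12) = (c - 4)^2*(c + 3)*(c^2 + 5*c + 4) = (c - 4)^2*(c + 1)*(c + 3)*(c + 4)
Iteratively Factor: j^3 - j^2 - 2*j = (j - 2)*(j^2 + j) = (j - 2)*(j + 1)*(j)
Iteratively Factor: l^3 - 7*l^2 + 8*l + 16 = (l - 4)*(l^2 - 3*l - 4) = (l - 4)*(l + 1)*(l - 4)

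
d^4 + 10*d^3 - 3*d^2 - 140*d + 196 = (d - 2)^2*(d + 7)^2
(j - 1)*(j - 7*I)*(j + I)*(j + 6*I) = j^4 - j^3 + 43*j^2 - 43*j + 42*I*j - 42*I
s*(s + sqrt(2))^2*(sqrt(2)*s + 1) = sqrt(2)*s^4 + 5*s^3 + 4*sqrt(2)*s^2 + 2*s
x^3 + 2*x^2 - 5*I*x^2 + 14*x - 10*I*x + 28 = (x + 2)*(x - 7*I)*(x + 2*I)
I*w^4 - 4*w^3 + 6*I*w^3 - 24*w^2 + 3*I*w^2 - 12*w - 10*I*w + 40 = (w + 2)*(w + 5)*(w + 4*I)*(I*w - I)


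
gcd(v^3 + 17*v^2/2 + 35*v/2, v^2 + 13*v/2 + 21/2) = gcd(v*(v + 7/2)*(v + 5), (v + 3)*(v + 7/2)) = v + 7/2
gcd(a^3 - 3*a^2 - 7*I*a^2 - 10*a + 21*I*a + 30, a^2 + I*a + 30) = a - 5*I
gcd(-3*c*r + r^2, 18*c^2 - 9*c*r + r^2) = -3*c + r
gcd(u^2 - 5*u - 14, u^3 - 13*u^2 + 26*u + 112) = u^2 - 5*u - 14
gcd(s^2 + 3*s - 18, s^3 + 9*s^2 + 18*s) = s + 6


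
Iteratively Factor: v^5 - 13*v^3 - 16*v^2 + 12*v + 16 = (v + 2)*(v^4 - 2*v^3 - 9*v^2 + 2*v + 8) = (v + 2)^2*(v^3 - 4*v^2 - v + 4) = (v - 1)*(v + 2)^2*(v^2 - 3*v - 4) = (v - 4)*(v - 1)*(v + 2)^2*(v + 1)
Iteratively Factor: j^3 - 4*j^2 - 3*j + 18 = (j - 3)*(j^2 - j - 6) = (j - 3)*(j + 2)*(j - 3)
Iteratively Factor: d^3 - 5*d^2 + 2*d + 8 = (d - 4)*(d^2 - d - 2) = (d - 4)*(d - 2)*(d + 1)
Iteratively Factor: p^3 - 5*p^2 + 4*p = (p)*(p^2 - 5*p + 4) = p*(p - 4)*(p - 1)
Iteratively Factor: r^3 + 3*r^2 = (r + 3)*(r^2) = r*(r + 3)*(r)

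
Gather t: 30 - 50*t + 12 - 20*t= 42 - 70*t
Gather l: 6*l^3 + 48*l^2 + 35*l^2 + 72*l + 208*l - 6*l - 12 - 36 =6*l^3 + 83*l^2 + 274*l - 48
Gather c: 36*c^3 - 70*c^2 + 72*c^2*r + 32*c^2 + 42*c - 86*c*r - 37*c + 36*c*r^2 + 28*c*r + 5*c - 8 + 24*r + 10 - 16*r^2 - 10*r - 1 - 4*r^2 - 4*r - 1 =36*c^3 + c^2*(72*r - 38) + c*(36*r^2 - 58*r + 10) - 20*r^2 + 10*r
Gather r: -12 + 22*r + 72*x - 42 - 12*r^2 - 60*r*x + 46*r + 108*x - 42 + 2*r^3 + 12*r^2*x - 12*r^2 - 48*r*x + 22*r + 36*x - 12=2*r^3 + r^2*(12*x - 24) + r*(90 - 108*x) + 216*x - 108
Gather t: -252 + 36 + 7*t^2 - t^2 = 6*t^2 - 216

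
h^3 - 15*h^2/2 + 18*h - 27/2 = (h - 3)^2*(h - 3/2)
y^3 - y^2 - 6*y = y*(y - 3)*(y + 2)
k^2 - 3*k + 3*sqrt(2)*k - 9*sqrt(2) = (k - 3)*(k + 3*sqrt(2))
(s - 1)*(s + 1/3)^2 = s^3 - s^2/3 - 5*s/9 - 1/9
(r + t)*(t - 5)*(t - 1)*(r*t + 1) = r^2*t^3 - 6*r^2*t^2 + 5*r^2*t + r*t^4 - 6*r*t^3 + 6*r*t^2 - 6*r*t + 5*r + t^3 - 6*t^2 + 5*t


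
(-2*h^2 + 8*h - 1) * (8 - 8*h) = 16*h^3 - 80*h^2 + 72*h - 8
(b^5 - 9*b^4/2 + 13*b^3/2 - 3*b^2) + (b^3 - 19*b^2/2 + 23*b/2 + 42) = b^5 - 9*b^4/2 + 15*b^3/2 - 25*b^2/2 + 23*b/2 + 42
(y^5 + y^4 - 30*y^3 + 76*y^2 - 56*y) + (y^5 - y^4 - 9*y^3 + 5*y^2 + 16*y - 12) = 2*y^5 - 39*y^3 + 81*y^2 - 40*y - 12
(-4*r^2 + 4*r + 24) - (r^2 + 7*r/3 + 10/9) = -5*r^2 + 5*r/3 + 206/9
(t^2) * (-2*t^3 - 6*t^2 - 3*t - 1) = -2*t^5 - 6*t^4 - 3*t^3 - t^2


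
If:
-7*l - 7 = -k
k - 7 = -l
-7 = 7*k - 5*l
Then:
No Solution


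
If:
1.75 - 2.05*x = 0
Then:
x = 0.85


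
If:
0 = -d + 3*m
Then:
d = 3*m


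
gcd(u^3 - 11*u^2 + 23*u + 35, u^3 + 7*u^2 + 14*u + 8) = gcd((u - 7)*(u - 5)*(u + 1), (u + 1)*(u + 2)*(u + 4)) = u + 1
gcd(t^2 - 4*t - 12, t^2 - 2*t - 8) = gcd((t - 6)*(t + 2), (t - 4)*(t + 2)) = t + 2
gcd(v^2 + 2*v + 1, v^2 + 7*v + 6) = v + 1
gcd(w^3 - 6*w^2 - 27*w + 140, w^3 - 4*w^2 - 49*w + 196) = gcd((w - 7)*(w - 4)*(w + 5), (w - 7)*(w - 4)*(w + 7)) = w^2 - 11*w + 28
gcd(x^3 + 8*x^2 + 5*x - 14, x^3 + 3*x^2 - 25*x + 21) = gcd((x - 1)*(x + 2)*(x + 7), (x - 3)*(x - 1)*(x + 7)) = x^2 + 6*x - 7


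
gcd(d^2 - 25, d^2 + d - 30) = d - 5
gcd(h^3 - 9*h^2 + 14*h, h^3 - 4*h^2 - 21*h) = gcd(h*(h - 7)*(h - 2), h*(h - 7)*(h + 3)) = h^2 - 7*h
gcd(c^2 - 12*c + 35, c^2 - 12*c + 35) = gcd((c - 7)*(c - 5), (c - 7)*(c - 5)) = c^2 - 12*c + 35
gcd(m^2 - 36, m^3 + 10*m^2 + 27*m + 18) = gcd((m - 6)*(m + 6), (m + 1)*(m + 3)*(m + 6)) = m + 6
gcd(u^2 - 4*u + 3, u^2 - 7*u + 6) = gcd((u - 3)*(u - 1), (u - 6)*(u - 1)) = u - 1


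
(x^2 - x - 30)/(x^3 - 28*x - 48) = (x + 5)/(x^2 + 6*x + 8)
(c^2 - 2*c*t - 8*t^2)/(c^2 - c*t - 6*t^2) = (-c + 4*t)/(-c + 3*t)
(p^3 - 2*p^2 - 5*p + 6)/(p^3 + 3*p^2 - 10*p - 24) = (p - 1)/(p + 4)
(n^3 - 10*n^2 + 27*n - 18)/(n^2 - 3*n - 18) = (n^2 - 4*n + 3)/(n + 3)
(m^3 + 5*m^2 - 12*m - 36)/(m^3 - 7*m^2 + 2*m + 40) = (m^2 + 3*m - 18)/(m^2 - 9*m + 20)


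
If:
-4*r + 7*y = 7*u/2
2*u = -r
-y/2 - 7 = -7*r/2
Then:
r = 392/187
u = -196/187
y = 126/187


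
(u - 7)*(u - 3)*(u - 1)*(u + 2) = u^4 - 9*u^3 + 9*u^2 + 41*u - 42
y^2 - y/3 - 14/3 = (y - 7/3)*(y + 2)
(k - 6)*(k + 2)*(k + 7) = k^3 + 3*k^2 - 40*k - 84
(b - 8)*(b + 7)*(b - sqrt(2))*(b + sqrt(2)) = b^4 - b^3 - 58*b^2 + 2*b + 112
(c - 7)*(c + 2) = c^2 - 5*c - 14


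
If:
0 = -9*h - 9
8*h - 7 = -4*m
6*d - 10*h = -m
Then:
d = -55/24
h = -1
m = 15/4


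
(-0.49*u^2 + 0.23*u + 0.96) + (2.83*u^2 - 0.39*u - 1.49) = 2.34*u^2 - 0.16*u - 0.53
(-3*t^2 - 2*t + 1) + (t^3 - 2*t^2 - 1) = t^3 - 5*t^2 - 2*t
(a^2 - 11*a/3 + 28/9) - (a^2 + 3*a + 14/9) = 14/9 - 20*a/3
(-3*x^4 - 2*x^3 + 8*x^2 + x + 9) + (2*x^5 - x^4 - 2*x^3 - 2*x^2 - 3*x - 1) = 2*x^5 - 4*x^4 - 4*x^3 + 6*x^2 - 2*x + 8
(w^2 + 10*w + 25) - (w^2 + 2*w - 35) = 8*w + 60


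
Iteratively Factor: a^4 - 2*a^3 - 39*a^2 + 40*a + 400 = (a - 5)*(a^3 + 3*a^2 - 24*a - 80) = (a - 5)*(a + 4)*(a^2 - a - 20) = (a - 5)*(a + 4)^2*(a - 5)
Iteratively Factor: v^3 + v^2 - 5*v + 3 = (v + 3)*(v^2 - 2*v + 1) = (v - 1)*(v + 3)*(v - 1)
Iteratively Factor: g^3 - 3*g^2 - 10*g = (g - 5)*(g^2 + 2*g) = (g - 5)*(g + 2)*(g)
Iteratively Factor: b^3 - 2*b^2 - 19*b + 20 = (b - 1)*(b^2 - b - 20) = (b - 5)*(b - 1)*(b + 4)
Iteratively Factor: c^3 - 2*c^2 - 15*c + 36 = (c - 3)*(c^2 + c - 12) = (c - 3)^2*(c + 4)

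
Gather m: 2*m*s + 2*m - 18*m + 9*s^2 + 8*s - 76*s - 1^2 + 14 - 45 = m*(2*s - 16) + 9*s^2 - 68*s - 32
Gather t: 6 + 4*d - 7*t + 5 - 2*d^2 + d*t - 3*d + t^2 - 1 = -2*d^2 + d + t^2 + t*(d - 7) + 10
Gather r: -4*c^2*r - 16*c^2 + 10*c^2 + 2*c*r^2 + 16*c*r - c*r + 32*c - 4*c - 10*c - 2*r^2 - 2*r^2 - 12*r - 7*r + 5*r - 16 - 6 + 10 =-6*c^2 + 18*c + r^2*(2*c - 4) + r*(-4*c^2 + 15*c - 14) - 12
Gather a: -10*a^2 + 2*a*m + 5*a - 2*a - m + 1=-10*a^2 + a*(2*m + 3) - m + 1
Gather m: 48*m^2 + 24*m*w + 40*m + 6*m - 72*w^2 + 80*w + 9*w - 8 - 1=48*m^2 + m*(24*w + 46) - 72*w^2 + 89*w - 9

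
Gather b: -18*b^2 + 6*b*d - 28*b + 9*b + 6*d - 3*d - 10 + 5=-18*b^2 + b*(6*d - 19) + 3*d - 5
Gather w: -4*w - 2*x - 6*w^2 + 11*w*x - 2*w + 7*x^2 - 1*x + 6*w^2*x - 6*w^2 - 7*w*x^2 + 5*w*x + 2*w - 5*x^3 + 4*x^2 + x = w^2*(6*x - 12) + w*(-7*x^2 + 16*x - 4) - 5*x^3 + 11*x^2 - 2*x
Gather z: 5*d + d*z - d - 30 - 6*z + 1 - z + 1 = 4*d + z*(d - 7) - 28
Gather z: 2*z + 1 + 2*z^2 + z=2*z^2 + 3*z + 1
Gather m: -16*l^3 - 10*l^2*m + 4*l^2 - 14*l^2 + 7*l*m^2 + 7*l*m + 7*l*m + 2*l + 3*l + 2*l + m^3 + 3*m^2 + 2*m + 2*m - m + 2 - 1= -16*l^3 - 10*l^2 + 7*l + m^3 + m^2*(7*l + 3) + m*(-10*l^2 + 14*l + 3) + 1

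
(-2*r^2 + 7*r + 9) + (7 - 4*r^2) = -6*r^2 + 7*r + 16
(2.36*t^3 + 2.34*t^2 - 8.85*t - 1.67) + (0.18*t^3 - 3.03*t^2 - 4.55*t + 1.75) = 2.54*t^3 - 0.69*t^2 - 13.4*t + 0.0800000000000001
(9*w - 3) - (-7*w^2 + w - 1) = 7*w^2 + 8*w - 2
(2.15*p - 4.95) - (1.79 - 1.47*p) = 3.62*p - 6.74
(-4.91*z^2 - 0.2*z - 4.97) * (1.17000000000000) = -5.7447*z^2 - 0.234*z - 5.8149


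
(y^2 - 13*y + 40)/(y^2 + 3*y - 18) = (y^2 - 13*y + 40)/(y^2 + 3*y - 18)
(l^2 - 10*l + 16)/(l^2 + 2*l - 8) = (l - 8)/(l + 4)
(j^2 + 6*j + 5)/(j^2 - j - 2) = (j + 5)/(j - 2)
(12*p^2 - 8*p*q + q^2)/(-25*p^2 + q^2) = (-12*p^2 + 8*p*q - q^2)/(25*p^2 - q^2)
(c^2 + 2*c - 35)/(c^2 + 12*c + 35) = (c - 5)/(c + 5)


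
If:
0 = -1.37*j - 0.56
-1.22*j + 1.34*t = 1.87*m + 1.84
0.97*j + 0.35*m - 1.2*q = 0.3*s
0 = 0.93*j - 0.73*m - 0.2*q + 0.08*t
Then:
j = -0.41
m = 0.716577540106952*t - 0.71728014364339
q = 0.717342597291073 - 2.21550802139037*t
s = 9.69803921568627*t - 5.02785172463146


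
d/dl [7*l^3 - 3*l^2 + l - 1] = 21*l^2 - 6*l + 1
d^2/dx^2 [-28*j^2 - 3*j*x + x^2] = 2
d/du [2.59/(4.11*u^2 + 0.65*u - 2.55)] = (-21.2898*u - 1.6835)/(4.11*u^2 + 0.65*u - 2.55)^2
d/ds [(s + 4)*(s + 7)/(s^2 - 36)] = (-11*s^2 - 128*s - 396)/(s^4 - 72*s^2 + 1296)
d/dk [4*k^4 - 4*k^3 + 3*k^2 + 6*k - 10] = 16*k^3 - 12*k^2 + 6*k + 6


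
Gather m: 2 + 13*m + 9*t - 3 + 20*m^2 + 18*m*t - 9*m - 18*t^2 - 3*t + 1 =20*m^2 + m*(18*t + 4) - 18*t^2 + 6*t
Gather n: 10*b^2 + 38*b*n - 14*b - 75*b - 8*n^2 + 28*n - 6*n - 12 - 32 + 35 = 10*b^2 - 89*b - 8*n^2 + n*(38*b + 22) - 9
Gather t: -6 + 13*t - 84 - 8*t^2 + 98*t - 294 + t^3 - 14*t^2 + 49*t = t^3 - 22*t^2 + 160*t - 384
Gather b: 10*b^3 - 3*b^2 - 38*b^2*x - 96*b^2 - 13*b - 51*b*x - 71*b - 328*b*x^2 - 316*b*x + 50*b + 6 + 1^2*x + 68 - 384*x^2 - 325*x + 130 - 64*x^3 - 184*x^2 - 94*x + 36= 10*b^3 + b^2*(-38*x - 99) + b*(-328*x^2 - 367*x - 34) - 64*x^3 - 568*x^2 - 418*x + 240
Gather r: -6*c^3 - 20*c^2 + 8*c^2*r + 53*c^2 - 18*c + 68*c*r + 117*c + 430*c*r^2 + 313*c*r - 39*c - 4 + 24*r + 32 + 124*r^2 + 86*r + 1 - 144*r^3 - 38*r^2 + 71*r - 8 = -6*c^3 + 33*c^2 + 60*c - 144*r^3 + r^2*(430*c + 86) + r*(8*c^2 + 381*c + 181) + 21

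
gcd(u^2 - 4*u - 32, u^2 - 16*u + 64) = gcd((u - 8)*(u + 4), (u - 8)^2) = u - 8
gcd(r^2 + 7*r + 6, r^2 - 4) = 1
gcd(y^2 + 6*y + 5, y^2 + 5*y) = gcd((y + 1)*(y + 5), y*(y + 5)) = y + 5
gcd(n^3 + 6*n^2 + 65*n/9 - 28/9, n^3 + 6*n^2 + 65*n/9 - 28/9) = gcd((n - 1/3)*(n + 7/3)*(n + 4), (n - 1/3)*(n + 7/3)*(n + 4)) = n^3 + 6*n^2 + 65*n/9 - 28/9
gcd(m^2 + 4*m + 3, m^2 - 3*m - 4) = m + 1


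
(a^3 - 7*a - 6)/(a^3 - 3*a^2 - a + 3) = (a + 2)/(a - 1)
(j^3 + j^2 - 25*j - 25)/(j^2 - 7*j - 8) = (j^2 - 25)/(j - 8)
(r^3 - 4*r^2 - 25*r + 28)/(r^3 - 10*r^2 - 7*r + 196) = (r - 1)/(r - 7)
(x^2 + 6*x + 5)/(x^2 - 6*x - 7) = (x + 5)/(x - 7)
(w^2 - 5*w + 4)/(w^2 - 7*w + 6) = (w - 4)/(w - 6)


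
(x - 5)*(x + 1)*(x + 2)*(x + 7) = x^4 + 5*x^3 - 27*x^2 - 101*x - 70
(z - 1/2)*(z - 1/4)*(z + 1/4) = z^3 - z^2/2 - z/16 + 1/32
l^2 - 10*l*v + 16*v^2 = (l - 8*v)*(l - 2*v)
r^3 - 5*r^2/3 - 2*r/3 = r*(r - 2)*(r + 1/3)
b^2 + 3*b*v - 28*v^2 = (b - 4*v)*(b + 7*v)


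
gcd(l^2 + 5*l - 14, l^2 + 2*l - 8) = l - 2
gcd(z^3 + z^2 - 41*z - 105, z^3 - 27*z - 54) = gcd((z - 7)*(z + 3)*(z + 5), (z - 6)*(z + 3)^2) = z + 3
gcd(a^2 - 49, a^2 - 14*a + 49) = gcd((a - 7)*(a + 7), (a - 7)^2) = a - 7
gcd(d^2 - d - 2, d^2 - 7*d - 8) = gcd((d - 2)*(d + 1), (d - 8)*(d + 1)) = d + 1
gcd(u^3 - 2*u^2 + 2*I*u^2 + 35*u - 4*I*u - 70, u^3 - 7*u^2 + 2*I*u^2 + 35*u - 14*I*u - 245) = u^2 + 2*I*u + 35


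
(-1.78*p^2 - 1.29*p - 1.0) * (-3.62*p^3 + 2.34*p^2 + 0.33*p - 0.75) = 6.4436*p^5 + 0.504600000000001*p^4 + 0.0140000000000003*p^3 - 1.4307*p^2 + 0.6375*p + 0.75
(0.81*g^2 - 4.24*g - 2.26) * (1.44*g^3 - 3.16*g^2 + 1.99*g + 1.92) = 1.1664*g^5 - 8.6652*g^4 + 11.7559*g^3 + 0.2592*g^2 - 12.6382*g - 4.3392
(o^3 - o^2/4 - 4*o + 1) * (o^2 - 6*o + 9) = o^5 - 25*o^4/4 + 13*o^3/2 + 91*o^2/4 - 42*o + 9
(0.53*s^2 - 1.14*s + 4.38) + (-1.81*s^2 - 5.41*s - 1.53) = -1.28*s^2 - 6.55*s + 2.85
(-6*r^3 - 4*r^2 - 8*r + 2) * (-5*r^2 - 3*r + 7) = 30*r^5 + 38*r^4 + 10*r^3 - 14*r^2 - 62*r + 14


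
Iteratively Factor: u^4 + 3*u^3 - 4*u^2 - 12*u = (u)*(u^3 + 3*u^2 - 4*u - 12) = u*(u + 2)*(u^2 + u - 6) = u*(u - 2)*(u + 2)*(u + 3)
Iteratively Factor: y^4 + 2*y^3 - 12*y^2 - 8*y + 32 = (y + 2)*(y^3 - 12*y + 16) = (y + 2)*(y + 4)*(y^2 - 4*y + 4) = (y - 2)*(y + 2)*(y + 4)*(y - 2)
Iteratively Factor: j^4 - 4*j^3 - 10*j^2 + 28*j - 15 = (j - 5)*(j^3 + j^2 - 5*j + 3) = (j - 5)*(j - 1)*(j^2 + 2*j - 3) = (j - 5)*(j - 1)*(j + 3)*(j - 1)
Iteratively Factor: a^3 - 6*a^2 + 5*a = (a)*(a^2 - 6*a + 5) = a*(a - 1)*(a - 5)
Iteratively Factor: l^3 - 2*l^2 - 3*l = (l)*(l^2 - 2*l - 3) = l*(l + 1)*(l - 3)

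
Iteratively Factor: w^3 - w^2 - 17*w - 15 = (w - 5)*(w^2 + 4*w + 3) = (w - 5)*(w + 1)*(w + 3)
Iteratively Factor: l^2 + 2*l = (l + 2)*(l)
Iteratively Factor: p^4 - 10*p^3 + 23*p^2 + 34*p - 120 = (p - 3)*(p^3 - 7*p^2 + 2*p + 40) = (p - 4)*(p - 3)*(p^2 - 3*p - 10) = (p - 5)*(p - 4)*(p - 3)*(p + 2)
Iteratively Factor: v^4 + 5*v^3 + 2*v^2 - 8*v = (v)*(v^3 + 5*v^2 + 2*v - 8) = v*(v + 2)*(v^2 + 3*v - 4) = v*(v - 1)*(v + 2)*(v + 4)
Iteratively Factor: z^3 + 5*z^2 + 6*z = (z)*(z^2 + 5*z + 6) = z*(z + 3)*(z + 2)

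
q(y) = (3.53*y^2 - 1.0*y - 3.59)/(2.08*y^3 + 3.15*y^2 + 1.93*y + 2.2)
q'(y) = (7.06*y - 1.0)/(2.08*y^3 + 3.15*y^2 + 1.93*y + 2.2) + (-6.24*y^2 - 6.3*y - 1.93)*(3.53*y^2 - 1.0*y - 3.59)/(2.08*y^3 + 3.15*y^2 + 1.93*y + 2.2)^2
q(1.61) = 0.18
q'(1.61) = 0.24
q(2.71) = 0.27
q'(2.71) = 0.01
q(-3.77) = -0.70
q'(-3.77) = -0.27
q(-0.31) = -1.60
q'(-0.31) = -1.23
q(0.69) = -0.45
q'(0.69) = 1.41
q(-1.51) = -8.61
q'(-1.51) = -65.69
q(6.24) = 0.20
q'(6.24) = -0.02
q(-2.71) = -1.18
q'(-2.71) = -0.75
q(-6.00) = -0.38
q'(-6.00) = -0.08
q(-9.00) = -0.23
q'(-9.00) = -0.03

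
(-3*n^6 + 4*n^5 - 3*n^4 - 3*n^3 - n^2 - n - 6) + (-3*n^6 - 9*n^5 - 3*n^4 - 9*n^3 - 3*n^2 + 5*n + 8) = -6*n^6 - 5*n^5 - 6*n^4 - 12*n^3 - 4*n^2 + 4*n + 2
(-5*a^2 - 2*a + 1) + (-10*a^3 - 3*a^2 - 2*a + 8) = -10*a^3 - 8*a^2 - 4*a + 9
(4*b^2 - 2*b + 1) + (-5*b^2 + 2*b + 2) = 3 - b^2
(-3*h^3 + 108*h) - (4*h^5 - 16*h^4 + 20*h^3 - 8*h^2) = -4*h^5 + 16*h^4 - 23*h^3 + 8*h^2 + 108*h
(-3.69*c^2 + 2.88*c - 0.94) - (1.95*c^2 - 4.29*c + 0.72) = -5.64*c^2 + 7.17*c - 1.66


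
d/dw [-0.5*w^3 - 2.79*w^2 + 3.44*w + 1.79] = -1.5*w^2 - 5.58*w + 3.44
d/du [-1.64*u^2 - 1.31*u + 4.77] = -3.28*u - 1.31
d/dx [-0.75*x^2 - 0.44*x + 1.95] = -1.5*x - 0.44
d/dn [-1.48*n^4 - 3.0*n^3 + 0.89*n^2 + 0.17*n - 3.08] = -5.92*n^3 - 9.0*n^2 + 1.78*n + 0.17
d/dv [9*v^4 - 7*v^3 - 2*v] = 36*v^3 - 21*v^2 - 2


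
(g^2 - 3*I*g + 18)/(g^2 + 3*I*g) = (g - 6*I)/g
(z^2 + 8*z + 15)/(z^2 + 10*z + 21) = (z + 5)/(z + 7)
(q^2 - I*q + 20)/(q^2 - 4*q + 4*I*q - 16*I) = (q - 5*I)/(q - 4)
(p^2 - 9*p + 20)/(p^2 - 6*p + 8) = (p - 5)/(p - 2)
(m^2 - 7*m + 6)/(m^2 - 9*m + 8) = (m - 6)/(m - 8)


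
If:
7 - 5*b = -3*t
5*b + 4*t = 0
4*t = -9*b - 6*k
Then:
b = 4/5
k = -8/15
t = -1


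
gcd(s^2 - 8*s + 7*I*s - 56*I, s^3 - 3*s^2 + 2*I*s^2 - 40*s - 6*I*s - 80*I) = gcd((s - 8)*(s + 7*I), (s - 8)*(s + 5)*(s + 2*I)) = s - 8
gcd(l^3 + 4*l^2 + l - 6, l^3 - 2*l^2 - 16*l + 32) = 1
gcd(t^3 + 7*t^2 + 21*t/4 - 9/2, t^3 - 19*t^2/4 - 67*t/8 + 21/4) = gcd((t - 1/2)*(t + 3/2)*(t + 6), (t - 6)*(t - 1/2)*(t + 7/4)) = t - 1/2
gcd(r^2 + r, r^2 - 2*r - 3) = r + 1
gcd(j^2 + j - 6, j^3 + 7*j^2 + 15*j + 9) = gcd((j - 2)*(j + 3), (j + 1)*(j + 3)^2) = j + 3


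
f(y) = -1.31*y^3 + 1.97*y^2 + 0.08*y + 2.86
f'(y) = -3.93*y^2 + 3.94*y + 0.08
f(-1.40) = 10.20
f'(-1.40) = -13.14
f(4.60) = -82.60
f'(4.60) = -64.95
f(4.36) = -67.92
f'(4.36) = -57.45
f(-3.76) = 100.05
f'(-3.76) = -70.30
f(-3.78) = 101.46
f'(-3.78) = -70.97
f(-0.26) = 3.00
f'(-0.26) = -1.21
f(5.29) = -135.52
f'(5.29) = -89.05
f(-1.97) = 20.36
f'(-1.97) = -22.93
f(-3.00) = 55.72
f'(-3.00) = -47.11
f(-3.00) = 55.72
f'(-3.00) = -47.11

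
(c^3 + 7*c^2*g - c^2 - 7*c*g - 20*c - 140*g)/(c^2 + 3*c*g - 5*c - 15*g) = (c^2 + 7*c*g + 4*c + 28*g)/(c + 3*g)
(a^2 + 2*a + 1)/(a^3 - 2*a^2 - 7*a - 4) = 1/(a - 4)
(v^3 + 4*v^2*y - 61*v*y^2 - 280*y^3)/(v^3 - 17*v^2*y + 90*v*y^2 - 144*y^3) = (v^2 + 12*v*y + 35*y^2)/(v^2 - 9*v*y + 18*y^2)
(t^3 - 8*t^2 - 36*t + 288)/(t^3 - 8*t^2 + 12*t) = (t^2 - 2*t - 48)/(t*(t - 2))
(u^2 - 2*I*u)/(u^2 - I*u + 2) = u/(u + I)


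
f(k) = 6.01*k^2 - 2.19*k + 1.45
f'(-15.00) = -182.49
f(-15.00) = 1386.55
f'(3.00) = 33.87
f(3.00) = 48.97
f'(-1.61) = -21.54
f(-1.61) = 20.55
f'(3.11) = 35.19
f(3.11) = 52.77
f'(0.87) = 8.27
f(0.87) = 4.09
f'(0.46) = 3.34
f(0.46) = 1.71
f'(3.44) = 39.16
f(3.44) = 65.04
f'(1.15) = 11.63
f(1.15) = 6.88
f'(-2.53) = -32.60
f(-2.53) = 45.46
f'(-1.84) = -24.31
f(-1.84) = 25.83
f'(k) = 12.02*k - 2.19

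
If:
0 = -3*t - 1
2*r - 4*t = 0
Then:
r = -2/3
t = -1/3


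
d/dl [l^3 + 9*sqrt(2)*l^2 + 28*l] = 3*l^2 + 18*sqrt(2)*l + 28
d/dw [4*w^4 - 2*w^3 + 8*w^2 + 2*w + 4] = 16*w^3 - 6*w^2 + 16*w + 2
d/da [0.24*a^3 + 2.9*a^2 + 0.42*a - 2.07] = 0.72*a^2 + 5.8*a + 0.42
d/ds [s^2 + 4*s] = 2*s + 4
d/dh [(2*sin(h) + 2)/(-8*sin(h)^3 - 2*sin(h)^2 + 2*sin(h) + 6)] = (8*sin(h)^3 + 13*sin(h)^2 + 2*sin(h) + 2)*cos(h)/(4*sin(h)^3 + sin(h)^2 - sin(h) - 3)^2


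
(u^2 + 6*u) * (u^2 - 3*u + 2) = u^4 + 3*u^3 - 16*u^2 + 12*u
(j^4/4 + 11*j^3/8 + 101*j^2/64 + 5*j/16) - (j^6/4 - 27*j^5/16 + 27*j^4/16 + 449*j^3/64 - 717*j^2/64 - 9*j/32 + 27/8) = -j^6/4 + 27*j^5/16 - 23*j^4/16 - 361*j^3/64 + 409*j^2/32 + 19*j/32 - 27/8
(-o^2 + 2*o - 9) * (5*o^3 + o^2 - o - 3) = -5*o^5 + 9*o^4 - 42*o^3 - 8*o^2 + 3*o + 27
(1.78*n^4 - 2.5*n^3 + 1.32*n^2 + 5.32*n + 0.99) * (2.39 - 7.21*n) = -12.8338*n^5 + 22.2792*n^4 - 15.4922*n^3 - 35.2024*n^2 + 5.5769*n + 2.3661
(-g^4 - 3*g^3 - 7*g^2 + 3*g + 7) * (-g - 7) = g^5 + 10*g^4 + 28*g^3 + 46*g^2 - 28*g - 49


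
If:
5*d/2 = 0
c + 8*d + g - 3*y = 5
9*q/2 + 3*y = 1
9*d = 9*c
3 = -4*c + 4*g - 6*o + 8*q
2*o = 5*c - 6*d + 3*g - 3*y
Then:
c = 0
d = 0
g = -33/17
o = 19/34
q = 30/17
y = -118/51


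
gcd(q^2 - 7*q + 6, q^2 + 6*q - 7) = q - 1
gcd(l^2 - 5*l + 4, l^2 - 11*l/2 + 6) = l - 4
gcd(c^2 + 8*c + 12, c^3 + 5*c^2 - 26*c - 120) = c + 6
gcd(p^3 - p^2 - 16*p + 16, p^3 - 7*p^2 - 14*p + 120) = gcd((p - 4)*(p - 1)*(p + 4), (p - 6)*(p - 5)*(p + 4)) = p + 4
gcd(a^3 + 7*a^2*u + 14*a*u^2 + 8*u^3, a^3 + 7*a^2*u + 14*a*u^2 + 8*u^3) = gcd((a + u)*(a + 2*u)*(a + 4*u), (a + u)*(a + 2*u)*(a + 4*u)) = a^3 + 7*a^2*u + 14*a*u^2 + 8*u^3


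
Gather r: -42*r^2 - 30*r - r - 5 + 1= -42*r^2 - 31*r - 4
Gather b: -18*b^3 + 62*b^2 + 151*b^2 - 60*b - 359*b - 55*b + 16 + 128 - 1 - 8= -18*b^3 + 213*b^2 - 474*b + 135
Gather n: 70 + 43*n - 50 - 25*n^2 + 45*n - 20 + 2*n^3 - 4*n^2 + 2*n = 2*n^3 - 29*n^2 + 90*n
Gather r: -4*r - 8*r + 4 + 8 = 12 - 12*r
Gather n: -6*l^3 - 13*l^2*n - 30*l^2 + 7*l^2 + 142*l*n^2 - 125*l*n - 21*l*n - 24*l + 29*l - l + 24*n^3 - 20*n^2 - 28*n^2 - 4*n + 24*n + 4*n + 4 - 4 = -6*l^3 - 23*l^2 + 4*l + 24*n^3 + n^2*(142*l - 48) + n*(-13*l^2 - 146*l + 24)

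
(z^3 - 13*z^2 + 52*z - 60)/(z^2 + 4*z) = (z^3 - 13*z^2 + 52*z - 60)/(z*(z + 4))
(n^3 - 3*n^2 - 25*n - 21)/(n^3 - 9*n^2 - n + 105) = (n + 1)/(n - 5)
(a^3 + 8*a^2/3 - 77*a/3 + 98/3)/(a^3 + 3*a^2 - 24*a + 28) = (a - 7/3)/(a - 2)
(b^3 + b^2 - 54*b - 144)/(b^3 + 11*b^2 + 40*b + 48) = (b^2 - 2*b - 48)/(b^2 + 8*b + 16)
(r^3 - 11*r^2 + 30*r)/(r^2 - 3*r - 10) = r*(r - 6)/(r + 2)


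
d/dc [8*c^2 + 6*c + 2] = 16*c + 6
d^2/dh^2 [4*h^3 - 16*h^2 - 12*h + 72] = 24*h - 32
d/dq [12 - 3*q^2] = -6*q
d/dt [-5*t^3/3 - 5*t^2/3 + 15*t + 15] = -5*t^2 - 10*t/3 + 15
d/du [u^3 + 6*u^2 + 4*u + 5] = 3*u^2 + 12*u + 4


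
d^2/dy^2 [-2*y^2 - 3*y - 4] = -4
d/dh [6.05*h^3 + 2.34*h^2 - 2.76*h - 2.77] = 18.15*h^2 + 4.68*h - 2.76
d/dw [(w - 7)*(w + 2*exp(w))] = w + (w - 7)*(2*exp(w) + 1) + 2*exp(w)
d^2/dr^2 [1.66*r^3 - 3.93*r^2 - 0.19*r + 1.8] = 9.96*r - 7.86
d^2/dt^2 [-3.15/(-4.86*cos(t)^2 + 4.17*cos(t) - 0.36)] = (-297.60696*(1 - cos(t)^2)^2 + 191.51559*cos(t)^3 - 181.533555*cos(t)^2 - 387.75996*cos(t) + 396.13455)/(4.86*cos(t)^2 - 4.17*cos(t) + 0.36)^3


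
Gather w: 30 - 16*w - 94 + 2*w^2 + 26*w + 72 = 2*w^2 + 10*w + 8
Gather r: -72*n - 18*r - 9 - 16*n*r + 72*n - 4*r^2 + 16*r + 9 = -4*r^2 + r*(-16*n - 2)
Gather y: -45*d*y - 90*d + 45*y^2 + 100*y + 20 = -90*d + 45*y^2 + y*(100 - 45*d) + 20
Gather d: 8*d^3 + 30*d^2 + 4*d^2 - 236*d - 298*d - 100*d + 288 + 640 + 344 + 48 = 8*d^3 + 34*d^2 - 634*d + 1320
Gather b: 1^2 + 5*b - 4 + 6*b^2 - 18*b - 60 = 6*b^2 - 13*b - 63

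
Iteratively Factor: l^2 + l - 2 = (l + 2)*(l - 1)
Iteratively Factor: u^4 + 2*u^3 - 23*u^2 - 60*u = (u)*(u^3 + 2*u^2 - 23*u - 60) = u*(u + 4)*(u^2 - 2*u - 15) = u*(u - 5)*(u + 4)*(u + 3)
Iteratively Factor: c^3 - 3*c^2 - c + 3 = (c + 1)*(c^2 - 4*c + 3) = (c - 3)*(c + 1)*(c - 1)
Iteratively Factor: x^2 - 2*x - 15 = (x + 3)*(x - 5)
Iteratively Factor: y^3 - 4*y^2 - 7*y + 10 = (y - 1)*(y^2 - 3*y - 10) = (y - 1)*(y + 2)*(y - 5)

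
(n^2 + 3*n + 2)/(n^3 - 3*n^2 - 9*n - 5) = (n + 2)/(n^2 - 4*n - 5)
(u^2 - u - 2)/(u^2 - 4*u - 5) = (u - 2)/(u - 5)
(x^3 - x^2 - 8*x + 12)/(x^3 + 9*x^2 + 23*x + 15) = (x^2 - 4*x + 4)/(x^2 + 6*x + 5)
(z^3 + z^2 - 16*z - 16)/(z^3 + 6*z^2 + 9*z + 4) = (z - 4)/(z + 1)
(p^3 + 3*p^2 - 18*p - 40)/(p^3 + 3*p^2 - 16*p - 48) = (p^2 + 7*p + 10)/(p^2 + 7*p + 12)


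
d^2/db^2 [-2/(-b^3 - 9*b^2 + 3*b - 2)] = 12*(-(b + 3)*(b^3 + 9*b^2 - 3*b + 2) + 3*(b^2 + 6*b - 1)^2)/(b^3 + 9*b^2 - 3*b + 2)^3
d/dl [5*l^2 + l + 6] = 10*l + 1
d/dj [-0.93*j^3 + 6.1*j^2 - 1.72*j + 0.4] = -2.79*j^2 + 12.2*j - 1.72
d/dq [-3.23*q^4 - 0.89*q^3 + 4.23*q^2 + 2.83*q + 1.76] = -12.92*q^3 - 2.67*q^2 + 8.46*q + 2.83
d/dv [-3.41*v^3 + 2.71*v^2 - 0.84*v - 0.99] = -10.23*v^2 + 5.42*v - 0.84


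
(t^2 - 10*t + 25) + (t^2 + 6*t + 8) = 2*t^2 - 4*t + 33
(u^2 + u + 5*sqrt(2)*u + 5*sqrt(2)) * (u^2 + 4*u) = u^4 + 5*u^3 + 5*sqrt(2)*u^3 + 4*u^2 + 25*sqrt(2)*u^2 + 20*sqrt(2)*u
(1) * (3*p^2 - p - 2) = 3*p^2 - p - 2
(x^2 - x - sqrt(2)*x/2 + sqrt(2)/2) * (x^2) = x^4 - x^3 - sqrt(2)*x^3/2 + sqrt(2)*x^2/2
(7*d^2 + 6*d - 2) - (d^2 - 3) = 6*d^2 + 6*d + 1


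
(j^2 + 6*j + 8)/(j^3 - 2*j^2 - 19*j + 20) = (j + 2)/(j^2 - 6*j + 5)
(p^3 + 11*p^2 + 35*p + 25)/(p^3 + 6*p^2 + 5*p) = (p + 5)/p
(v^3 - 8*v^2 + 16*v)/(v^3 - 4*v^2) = (v - 4)/v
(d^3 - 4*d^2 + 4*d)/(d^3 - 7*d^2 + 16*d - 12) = d/(d - 3)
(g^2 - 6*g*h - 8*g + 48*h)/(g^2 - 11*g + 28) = (g^2 - 6*g*h - 8*g + 48*h)/(g^2 - 11*g + 28)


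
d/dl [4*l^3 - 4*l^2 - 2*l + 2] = 12*l^2 - 8*l - 2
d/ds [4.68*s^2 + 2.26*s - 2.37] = 9.36*s + 2.26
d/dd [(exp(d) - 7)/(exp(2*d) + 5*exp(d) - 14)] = (-(exp(d) - 7)*(2*exp(d) + 5) + exp(2*d) + 5*exp(d) - 14)*exp(d)/(exp(2*d) + 5*exp(d) - 14)^2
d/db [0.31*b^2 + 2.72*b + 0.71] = 0.62*b + 2.72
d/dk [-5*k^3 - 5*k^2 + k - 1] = -15*k^2 - 10*k + 1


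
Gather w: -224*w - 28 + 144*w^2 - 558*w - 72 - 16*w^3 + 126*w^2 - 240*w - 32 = -16*w^3 + 270*w^2 - 1022*w - 132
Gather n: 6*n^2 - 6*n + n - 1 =6*n^2 - 5*n - 1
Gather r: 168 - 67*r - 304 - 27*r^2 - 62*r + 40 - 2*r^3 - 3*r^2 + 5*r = -2*r^3 - 30*r^2 - 124*r - 96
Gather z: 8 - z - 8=-z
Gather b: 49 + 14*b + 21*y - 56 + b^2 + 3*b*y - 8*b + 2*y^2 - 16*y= b^2 + b*(3*y + 6) + 2*y^2 + 5*y - 7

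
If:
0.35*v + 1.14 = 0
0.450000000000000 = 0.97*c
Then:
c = 0.46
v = -3.26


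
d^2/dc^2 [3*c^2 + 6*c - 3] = 6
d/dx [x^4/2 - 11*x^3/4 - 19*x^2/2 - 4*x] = 2*x^3 - 33*x^2/4 - 19*x - 4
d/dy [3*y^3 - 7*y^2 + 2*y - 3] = 9*y^2 - 14*y + 2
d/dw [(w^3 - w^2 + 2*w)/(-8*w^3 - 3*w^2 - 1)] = (-11*w^4 + 32*w^3 + 3*w^2 + 2*w - 2)/(64*w^6 + 48*w^5 + 9*w^4 + 16*w^3 + 6*w^2 + 1)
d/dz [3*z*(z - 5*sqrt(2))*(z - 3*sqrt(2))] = 9*z^2 - 48*sqrt(2)*z + 90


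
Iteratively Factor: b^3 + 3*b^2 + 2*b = (b)*(b^2 + 3*b + 2) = b*(b + 2)*(b + 1)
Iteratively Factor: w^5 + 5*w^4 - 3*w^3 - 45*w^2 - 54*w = (w)*(w^4 + 5*w^3 - 3*w^2 - 45*w - 54) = w*(w - 3)*(w^3 + 8*w^2 + 21*w + 18) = w*(w - 3)*(w + 2)*(w^2 + 6*w + 9) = w*(w - 3)*(w + 2)*(w + 3)*(w + 3)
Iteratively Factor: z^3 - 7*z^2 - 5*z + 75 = (z + 3)*(z^2 - 10*z + 25) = (z - 5)*(z + 3)*(z - 5)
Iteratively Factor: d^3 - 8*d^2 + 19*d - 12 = (d - 1)*(d^2 - 7*d + 12) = (d - 3)*(d - 1)*(d - 4)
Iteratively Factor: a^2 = (a)*(a)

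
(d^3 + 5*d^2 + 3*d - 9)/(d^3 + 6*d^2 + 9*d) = (d - 1)/d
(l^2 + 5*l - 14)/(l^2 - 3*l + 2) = (l + 7)/(l - 1)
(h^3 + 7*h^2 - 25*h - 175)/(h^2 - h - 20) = (h^2 + 12*h + 35)/(h + 4)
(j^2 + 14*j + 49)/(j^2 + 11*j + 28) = (j + 7)/(j + 4)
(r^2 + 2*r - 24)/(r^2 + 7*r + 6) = (r - 4)/(r + 1)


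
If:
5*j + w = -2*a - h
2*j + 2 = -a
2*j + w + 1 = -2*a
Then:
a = 1 - w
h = 11/2 - 3*w/2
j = w/2 - 3/2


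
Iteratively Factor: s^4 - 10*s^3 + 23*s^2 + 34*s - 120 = (s - 5)*(s^3 - 5*s^2 - 2*s + 24) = (s - 5)*(s - 4)*(s^2 - s - 6) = (s - 5)*(s - 4)*(s + 2)*(s - 3)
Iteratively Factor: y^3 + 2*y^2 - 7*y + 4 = (y - 1)*(y^2 + 3*y - 4) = (y - 1)*(y + 4)*(y - 1)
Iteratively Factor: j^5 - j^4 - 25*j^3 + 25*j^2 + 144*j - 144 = (j + 4)*(j^4 - 5*j^3 - 5*j^2 + 45*j - 36) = (j - 3)*(j + 4)*(j^3 - 2*j^2 - 11*j + 12) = (j - 3)*(j + 3)*(j + 4)*(j^2 - 5*j + 4) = (j - 3)*(j - 1)*(j + 3)*(j + 4)*(j - 4)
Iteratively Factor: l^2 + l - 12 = (l + 4)*(l - 3)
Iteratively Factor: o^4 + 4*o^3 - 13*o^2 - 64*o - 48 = (o + 4)*(o^3 - 13*o - 12) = (o + 3)*(o + 4)*(o^2 - 3*o - 4) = (o - 4)*(o + 3)*(o + 4)*(o + 1)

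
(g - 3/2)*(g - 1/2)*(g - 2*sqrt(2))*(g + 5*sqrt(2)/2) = g^4 - 2*g^3 + sqrt(2)*g^3/2 - 37*g^2/4 - sqrt(2)*g^2 + 3*sqrt(2)*g/8 + 20*g - 15/2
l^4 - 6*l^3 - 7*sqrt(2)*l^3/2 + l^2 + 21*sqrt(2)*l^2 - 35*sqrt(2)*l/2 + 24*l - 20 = (l - 5)*(l - 1)*(l - 4*sqrt(2))*(l + sqrt(2)/2)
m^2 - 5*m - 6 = (m - 6)*(m + 1)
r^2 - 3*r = r*(r - 3)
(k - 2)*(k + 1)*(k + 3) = k^3 + 2*k^2 - 5*k - 6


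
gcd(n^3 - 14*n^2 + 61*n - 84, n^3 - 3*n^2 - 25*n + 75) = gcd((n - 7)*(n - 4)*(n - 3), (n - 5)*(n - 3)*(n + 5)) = n - 3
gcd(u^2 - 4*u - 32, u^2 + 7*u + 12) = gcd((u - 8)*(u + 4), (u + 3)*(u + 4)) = u + 4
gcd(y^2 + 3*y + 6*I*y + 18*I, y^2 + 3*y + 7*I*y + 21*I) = y + 3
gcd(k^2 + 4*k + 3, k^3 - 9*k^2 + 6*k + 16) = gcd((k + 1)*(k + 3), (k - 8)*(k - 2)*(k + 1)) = k + 1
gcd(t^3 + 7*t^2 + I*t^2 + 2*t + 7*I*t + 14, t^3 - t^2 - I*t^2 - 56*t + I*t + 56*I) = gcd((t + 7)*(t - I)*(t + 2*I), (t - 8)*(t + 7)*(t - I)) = t^2 + t*(7 - I) - 7*I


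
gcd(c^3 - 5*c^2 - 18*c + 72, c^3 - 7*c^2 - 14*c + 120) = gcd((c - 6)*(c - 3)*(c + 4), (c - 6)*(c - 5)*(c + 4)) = c^2 - 2*c - 24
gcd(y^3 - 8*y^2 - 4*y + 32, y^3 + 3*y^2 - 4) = y + 2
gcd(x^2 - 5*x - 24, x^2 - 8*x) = x - 8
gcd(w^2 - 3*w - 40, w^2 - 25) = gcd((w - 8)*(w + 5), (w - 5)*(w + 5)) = w + 5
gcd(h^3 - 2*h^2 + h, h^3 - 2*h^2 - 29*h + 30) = h - 1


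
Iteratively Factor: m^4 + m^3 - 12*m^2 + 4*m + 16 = (m - 2)*(m^3 + 3*m^2 - 6*m - 8) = (m - 2)^2*(m^2 + 5*m + 4) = (m - 2)^2*(m + 1)*(m + 4)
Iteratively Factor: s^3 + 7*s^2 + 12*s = (s + 4)*(s^2 + 3*s) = (s + 3)*(s + 4)*(s)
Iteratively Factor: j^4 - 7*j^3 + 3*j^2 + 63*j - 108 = (j - 3)*(j^3 - 4*j^2 - 9*j + 36) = (j - 4)*(j - 3)*(j^2 - 9) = (j - 4)*(j - 3)*(j + 3)*(j - 3)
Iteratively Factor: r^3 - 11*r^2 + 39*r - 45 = (r - 3)*(r^2 - 8*r + 15) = (r - 3)^2*(r - 5)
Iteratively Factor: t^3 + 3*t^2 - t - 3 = (t + 1)*(t^2 + 2*t - 3) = (t + 1)*(t + 3)*(t - 1)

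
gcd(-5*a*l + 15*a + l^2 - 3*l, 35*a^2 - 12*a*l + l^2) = 5*a - l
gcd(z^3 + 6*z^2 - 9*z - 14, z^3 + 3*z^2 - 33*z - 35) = z^2 + 8*z + 7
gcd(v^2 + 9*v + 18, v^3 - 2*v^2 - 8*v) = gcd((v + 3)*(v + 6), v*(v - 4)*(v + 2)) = 1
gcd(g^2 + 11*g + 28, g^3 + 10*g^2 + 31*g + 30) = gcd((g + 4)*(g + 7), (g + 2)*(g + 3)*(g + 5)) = 1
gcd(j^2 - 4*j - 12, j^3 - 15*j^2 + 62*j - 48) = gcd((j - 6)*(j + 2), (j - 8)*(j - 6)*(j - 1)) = j - 6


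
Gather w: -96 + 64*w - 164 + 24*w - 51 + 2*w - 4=90*w - 315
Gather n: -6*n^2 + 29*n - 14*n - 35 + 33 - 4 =-6*n^2 + 15*n - 6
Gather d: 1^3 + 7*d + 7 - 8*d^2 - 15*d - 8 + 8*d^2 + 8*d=0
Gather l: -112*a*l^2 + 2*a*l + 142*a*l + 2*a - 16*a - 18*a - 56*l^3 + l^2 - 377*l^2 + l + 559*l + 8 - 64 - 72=-32*a - 56*l^3 + l^2*(-112*a - 376) + l*(144*a + 560) - 128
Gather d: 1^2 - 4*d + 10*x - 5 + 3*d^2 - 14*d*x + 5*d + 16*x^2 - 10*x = 3*d^2 + d*(1 - 14*x) + 16*x^2 - 4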